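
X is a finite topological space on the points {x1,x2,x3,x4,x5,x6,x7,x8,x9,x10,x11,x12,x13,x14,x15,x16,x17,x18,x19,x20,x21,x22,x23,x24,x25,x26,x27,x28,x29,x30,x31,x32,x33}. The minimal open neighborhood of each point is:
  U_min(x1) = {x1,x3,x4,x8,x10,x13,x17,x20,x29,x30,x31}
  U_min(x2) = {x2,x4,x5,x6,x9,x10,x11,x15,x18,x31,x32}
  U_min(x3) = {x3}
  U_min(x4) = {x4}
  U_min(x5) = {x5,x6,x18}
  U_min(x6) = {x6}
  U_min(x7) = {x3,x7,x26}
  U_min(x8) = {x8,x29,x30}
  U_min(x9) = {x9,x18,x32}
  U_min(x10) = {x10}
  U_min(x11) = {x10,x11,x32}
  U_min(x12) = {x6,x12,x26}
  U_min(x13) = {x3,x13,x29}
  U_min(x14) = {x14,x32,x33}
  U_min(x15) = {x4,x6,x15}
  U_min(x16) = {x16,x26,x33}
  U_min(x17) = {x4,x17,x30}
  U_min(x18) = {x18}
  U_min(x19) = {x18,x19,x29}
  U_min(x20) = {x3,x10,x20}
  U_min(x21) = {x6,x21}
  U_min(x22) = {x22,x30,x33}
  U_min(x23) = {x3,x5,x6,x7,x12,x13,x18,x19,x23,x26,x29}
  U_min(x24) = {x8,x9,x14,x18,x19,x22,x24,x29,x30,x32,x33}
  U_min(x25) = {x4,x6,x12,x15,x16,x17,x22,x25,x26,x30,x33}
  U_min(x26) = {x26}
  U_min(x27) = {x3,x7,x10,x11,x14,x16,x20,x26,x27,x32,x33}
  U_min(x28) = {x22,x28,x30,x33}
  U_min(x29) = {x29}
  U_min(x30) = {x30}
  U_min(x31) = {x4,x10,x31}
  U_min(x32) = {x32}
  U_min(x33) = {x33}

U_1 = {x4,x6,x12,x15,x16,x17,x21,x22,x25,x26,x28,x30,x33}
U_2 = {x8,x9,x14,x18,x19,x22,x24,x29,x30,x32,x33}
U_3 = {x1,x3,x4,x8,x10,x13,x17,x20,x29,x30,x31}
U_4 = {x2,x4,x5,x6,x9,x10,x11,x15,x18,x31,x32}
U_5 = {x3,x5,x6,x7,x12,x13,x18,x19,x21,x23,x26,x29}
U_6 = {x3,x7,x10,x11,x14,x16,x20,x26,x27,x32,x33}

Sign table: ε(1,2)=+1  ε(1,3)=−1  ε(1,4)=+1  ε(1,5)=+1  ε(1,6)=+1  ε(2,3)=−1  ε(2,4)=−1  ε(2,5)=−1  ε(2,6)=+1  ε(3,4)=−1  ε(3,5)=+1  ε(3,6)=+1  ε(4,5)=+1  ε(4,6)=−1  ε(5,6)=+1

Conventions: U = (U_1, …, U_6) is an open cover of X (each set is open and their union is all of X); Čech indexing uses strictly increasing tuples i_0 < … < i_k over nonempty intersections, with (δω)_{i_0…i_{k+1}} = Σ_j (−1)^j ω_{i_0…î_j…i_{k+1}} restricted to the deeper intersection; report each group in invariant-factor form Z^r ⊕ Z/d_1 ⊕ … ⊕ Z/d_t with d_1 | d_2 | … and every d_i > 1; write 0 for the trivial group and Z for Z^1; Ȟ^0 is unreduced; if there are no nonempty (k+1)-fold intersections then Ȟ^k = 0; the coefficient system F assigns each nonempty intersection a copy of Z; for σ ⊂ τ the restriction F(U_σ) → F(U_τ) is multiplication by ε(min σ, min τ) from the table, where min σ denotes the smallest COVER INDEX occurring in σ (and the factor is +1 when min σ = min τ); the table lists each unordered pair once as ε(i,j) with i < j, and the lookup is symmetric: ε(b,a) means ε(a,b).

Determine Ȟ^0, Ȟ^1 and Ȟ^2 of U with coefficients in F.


Ȟ^0 = 0, Ȟ^1 = Z/2 and Ȟ^2 = Z

nerve of the cover:
  U12={x22,x30,x33} U13={x4,x17,x30} U14={x4,x6,x15} U15={x6,x12,x21,x26} U16={x16,x26,x33} U23={x8,x29,x30} U24={x9,x18,x32} U25={x18,x19,x29} U26={x14,x32,x33} U34={x4,x10,x31} U35={x3,x13,x29} U36={x3,x10,x20} U45={x5,x6,x18} U46={x10,x11,x32} U56={x3,x7,x26}
  U123={x30} U126={x33} U134={x4} U145={x6} U156={x26} U235={x29} U245={x18} U246={x32} U346={x10} U356={x3}
C dims 6,15,10; δ0: rk 6, SNF 1^5·2; δ1: rk 9, SNF 1^9
Ȟ^0 = (6 − 6) − 0 = 0, so Ȟ^0 ≅ 0
Ȟ^1 = (15 − 9) − 6 = 0 plus torsion [2], so Ȟ^1 ≅ Z/2
Ȟ^2 = (10 − 0) − 9 = 1, so Ȟ^2 ≅ Z


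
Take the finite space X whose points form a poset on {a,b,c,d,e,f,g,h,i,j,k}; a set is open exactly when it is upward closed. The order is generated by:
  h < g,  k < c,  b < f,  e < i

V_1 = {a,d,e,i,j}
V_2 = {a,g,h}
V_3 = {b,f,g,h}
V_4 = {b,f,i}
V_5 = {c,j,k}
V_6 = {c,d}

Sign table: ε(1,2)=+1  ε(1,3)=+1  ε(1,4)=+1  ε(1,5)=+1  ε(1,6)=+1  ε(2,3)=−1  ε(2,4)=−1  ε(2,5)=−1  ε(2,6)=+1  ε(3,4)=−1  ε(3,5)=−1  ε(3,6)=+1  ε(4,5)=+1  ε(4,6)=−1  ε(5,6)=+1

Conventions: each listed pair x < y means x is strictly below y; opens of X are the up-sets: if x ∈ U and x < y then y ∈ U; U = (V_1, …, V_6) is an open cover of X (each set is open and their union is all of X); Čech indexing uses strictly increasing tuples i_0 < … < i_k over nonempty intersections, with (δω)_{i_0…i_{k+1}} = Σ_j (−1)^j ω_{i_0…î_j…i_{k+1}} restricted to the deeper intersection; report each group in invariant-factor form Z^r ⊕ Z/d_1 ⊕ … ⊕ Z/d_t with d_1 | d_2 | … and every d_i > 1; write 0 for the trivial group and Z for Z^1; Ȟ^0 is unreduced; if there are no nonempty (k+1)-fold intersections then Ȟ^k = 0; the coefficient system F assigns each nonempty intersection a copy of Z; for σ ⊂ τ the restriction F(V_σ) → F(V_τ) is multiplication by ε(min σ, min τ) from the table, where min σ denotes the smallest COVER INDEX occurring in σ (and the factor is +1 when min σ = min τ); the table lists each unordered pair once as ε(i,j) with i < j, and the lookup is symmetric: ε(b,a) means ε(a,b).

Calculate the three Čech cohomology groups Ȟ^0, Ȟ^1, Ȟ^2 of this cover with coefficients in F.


Ȟ^0 = Z, Ȟ^1 = Z^2 and Ȟ^2 = 0

nonempty intersections:
  V12={a} V14={i} V15={j} V16={d} V23={g,h} V34={b,f} V56={c}
C dims 6,7; δ0: rk 5, SNF 1^5
Ȟ^0: (6−5)−0=1 ⇒ Z
Ȟ^1: (7−0)−5=2 ⇒ Z^2
Ȟ^2: (0−0)−0=0 ⇒ 0


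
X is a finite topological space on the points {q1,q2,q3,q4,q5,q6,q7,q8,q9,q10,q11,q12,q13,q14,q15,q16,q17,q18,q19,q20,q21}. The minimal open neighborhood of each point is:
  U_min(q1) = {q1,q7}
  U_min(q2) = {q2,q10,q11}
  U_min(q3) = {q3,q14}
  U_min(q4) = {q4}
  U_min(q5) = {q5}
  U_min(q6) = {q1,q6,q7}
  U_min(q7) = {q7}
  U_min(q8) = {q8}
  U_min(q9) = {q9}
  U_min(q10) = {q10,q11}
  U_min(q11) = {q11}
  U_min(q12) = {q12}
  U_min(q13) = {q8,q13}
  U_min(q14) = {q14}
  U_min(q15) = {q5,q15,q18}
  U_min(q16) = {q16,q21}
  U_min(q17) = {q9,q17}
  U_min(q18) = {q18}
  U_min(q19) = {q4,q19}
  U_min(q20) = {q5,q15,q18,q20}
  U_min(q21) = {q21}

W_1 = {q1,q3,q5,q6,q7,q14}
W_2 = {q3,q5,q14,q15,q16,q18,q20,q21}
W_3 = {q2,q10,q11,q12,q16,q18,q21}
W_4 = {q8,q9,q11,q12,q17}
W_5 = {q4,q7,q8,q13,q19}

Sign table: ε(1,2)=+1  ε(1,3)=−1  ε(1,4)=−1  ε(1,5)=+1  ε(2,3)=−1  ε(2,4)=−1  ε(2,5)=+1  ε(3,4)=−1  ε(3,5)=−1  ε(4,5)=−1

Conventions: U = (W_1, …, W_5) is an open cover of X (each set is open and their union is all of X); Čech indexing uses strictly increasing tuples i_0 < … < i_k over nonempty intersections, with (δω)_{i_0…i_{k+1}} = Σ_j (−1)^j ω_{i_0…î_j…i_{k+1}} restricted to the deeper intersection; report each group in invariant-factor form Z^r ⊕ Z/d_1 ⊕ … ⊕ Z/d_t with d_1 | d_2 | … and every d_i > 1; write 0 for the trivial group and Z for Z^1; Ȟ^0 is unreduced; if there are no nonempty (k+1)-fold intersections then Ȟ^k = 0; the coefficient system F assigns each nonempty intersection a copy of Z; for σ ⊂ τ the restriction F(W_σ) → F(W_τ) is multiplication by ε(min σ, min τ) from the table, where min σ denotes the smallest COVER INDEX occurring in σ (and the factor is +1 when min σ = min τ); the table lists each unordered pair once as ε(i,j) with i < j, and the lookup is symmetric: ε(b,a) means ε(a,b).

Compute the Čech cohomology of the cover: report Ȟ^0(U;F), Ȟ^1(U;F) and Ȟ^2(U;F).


Ȟ^0(U;F) ≅ 0; Ȟ^1(U;F) ≅ Z/2; Ȟ^2(U;F) ≅ 0

nonempty intersections:
  W12={q3,q5,q14} W15={q7} W23={q16,q18,q21} W34={q11,q12} W45={q8}
C dims 5,5; δ0: rk 5, SNF 1^4·2
Ȟ^0: (5−5)−0=0 ⇒ 0
Ȟ^1: (5−0)−5=0 plus torsion [2] ⇒ Z/2
Ȟ^2: (0−0)−0=0 ⇒ 0


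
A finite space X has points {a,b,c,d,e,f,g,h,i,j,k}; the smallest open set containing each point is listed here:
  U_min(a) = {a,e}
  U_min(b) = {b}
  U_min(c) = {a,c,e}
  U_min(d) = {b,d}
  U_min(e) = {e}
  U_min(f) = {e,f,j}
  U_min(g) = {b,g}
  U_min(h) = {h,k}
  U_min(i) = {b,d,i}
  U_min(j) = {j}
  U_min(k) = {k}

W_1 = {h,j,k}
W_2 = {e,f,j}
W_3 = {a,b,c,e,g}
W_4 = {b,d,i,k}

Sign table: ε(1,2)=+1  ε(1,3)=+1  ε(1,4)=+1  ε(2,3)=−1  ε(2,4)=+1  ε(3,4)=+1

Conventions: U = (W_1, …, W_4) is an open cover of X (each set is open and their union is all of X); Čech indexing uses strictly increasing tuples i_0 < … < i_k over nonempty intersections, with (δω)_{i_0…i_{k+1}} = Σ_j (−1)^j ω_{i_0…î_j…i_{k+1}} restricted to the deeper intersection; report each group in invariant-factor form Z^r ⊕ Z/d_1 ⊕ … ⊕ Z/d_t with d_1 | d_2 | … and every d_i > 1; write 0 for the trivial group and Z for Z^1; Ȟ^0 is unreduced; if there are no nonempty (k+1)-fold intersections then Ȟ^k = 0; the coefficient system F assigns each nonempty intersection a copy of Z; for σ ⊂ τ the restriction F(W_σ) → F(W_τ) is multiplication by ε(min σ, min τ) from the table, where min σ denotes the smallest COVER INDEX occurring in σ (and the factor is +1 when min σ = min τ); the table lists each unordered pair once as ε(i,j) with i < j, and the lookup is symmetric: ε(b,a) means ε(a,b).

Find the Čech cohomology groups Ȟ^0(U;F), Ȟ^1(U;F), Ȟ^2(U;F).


nonempty overlaps:
  W12={j} W14={k} W23={e} W34={b}
C dims 4,4; δ0: rk 4, SNF 1^3·2
degree 0: 4−4−0 = 0 → Ȟ^0 ≅ 0
degree 1: 4−0−4 = 0 plus torsion [2] → Ȟ^1 ≅ Z/2
degree 2: 0−0−0 = 0 → Ȟ^2 ≅ 0

Ȟ^0 = 0, Ȟ^1 = Z/2, Ȟ^2 = 0


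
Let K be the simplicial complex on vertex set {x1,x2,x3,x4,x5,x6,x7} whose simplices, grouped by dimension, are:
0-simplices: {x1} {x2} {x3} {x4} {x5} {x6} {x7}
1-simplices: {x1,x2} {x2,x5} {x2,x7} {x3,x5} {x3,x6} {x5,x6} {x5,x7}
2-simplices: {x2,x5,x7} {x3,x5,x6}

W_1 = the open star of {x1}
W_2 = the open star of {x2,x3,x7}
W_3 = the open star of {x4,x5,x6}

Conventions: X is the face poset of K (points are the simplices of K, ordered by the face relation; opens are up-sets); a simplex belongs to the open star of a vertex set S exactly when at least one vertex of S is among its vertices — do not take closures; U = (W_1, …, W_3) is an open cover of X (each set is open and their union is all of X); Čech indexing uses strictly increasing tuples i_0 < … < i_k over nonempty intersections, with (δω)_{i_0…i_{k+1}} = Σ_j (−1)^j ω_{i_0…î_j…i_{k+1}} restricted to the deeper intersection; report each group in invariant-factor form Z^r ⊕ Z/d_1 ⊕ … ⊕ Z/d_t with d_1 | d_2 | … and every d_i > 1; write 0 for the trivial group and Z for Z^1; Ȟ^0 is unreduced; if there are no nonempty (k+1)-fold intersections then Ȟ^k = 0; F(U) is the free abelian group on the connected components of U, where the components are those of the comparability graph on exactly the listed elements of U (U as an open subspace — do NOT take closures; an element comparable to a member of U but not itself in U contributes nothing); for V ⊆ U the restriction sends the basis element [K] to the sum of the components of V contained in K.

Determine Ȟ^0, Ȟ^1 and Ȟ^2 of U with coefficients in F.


nerve simplices:
  W1={{x1},{x1,x2}} W2={{x2},{x3},{x7},{x1,x2},{x2,x5},{x2,x7},{x3,x5},{x3,x6},{x5,x7},{x2,x5,x7},{x3,x5,x6}} W3={{x4},{x5},{x6},{x2,x5},{x3,x5},{x3,x6},{x5,x6},{x5,x7},{x2,x5,x7},{x3,x5,x6}}
  W12={{x1,x2}} W23={{x2,x5},{x3,x5},{x3,x6},{x5,x7},{x2,x5,x7},{x3,x5,x6}}
components per intersection:
  W1: {{x1},{x1,x2}}
  W2: {{x2},{x7},{x1,x2},{x2,x5},{x2,x7},{x5,x7},{x2,x5,x7}} {{x3},{x3,x5},{x3,x6},{x3,x5,x6}}
  W3: {{x4}} {{x5},{x6},{x2,x5},{x3,x5},{x3,x6},{x5,x6},{x5,x7},{x2,x5,x7},{x3,x5,x6}}
  W12: {{x1,x2}}
  W23: {{x2,x5},{x5,x7},{x2,x5,x7}} {{x3,x5},{x3,x6},{x3,x5,x6}}
C dims 5,3; δ0: rk 3, SNF 1^3
degree 0: 5−3−0 = 2 → Ȟ^0 ≅ Z^2
degree 1: 3−0−3 = 0 → Ȟ^1 ≅ 0
degree 2: 0−0−0 = 0 → Ȟ^2 ≅ 0

Ȟ^0 = Z^2; Ȟ^1 = 0; Ȟ^2 = 0


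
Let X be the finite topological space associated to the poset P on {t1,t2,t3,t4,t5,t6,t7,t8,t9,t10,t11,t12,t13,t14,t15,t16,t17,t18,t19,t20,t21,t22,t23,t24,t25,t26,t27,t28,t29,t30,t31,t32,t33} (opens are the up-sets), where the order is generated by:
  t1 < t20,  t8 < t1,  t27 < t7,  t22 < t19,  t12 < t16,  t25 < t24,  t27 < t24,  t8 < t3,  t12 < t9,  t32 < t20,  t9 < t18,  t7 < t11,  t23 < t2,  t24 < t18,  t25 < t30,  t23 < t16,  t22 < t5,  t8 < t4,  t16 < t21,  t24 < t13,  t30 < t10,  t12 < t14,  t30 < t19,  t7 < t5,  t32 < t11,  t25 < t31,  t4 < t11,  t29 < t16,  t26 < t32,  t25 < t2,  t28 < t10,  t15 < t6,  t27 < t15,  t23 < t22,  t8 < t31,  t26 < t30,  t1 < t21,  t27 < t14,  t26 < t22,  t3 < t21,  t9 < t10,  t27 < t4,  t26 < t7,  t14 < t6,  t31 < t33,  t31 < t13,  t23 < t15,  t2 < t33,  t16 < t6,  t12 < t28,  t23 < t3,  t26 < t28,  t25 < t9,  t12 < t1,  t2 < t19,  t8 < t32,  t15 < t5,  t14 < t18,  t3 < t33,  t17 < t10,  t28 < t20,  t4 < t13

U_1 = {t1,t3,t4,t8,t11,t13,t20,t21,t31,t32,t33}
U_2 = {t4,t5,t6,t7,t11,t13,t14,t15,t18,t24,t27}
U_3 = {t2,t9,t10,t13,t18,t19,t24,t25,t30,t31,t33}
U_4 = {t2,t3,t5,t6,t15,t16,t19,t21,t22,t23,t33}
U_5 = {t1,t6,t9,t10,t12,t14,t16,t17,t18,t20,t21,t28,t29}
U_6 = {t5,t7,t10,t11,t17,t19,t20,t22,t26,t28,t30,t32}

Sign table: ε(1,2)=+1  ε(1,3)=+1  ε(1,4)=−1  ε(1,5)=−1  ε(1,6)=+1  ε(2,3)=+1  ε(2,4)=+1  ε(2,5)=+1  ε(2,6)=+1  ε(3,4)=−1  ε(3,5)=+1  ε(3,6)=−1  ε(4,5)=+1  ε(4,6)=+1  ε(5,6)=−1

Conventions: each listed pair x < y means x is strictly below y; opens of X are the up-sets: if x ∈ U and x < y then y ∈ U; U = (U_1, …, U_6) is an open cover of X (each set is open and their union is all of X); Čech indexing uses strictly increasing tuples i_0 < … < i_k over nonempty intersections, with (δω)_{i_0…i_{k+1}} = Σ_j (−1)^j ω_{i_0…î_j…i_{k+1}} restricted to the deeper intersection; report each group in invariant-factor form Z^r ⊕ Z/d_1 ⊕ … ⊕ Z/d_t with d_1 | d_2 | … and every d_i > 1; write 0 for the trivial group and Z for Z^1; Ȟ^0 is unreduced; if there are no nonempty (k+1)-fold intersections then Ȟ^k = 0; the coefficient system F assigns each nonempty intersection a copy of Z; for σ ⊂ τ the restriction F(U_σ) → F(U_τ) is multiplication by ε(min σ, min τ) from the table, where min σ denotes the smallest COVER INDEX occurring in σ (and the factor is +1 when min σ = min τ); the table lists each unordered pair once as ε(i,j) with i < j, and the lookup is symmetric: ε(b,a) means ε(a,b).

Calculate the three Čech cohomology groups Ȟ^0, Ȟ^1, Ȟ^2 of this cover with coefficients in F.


intersection data:
  U12={t4,t11,t13} U13={t13,t31,t33} U14={t3,t21,t33} U15={t1,t20,t21} U16={t11,t20,t32} U23={t13,t18,t24} U24={t5,t6,t15} U25={t6,t14,t18} U26={t5,t7,t11} U34={t2,t19,t33} U35={t9,t10,t18} U36={t10,t19,t30} U45={t6,t16,t21} U46={t5,t19,t22} U56={t10,t17,t20,t28}
  U123={t13} U126={t11} U134={t33} U145={t21} U156={t20} U235={t18} U245={t6} U246={t5} U346={t19} U356={t10}
C dims 6,15,10; δ0: rk 6, SNF 1^5·2; δ1: rk 9, SNF 1^9
Ȟ^0 = (6 − 6) − 0 = 0, so Ȟ^0 ≅ 0
Ȟ^1 = (15 − 9) − 6 = 0 plus torsion [2], so Ȟ^1 ≅ Z/2
Ȟ^2 = (10 − 0) − 9 = 1, so Ȟ^2 ≅ Z

Ȟ^0 = 0, Ȟ^1 = Z/2, Ȟ^2 = Z


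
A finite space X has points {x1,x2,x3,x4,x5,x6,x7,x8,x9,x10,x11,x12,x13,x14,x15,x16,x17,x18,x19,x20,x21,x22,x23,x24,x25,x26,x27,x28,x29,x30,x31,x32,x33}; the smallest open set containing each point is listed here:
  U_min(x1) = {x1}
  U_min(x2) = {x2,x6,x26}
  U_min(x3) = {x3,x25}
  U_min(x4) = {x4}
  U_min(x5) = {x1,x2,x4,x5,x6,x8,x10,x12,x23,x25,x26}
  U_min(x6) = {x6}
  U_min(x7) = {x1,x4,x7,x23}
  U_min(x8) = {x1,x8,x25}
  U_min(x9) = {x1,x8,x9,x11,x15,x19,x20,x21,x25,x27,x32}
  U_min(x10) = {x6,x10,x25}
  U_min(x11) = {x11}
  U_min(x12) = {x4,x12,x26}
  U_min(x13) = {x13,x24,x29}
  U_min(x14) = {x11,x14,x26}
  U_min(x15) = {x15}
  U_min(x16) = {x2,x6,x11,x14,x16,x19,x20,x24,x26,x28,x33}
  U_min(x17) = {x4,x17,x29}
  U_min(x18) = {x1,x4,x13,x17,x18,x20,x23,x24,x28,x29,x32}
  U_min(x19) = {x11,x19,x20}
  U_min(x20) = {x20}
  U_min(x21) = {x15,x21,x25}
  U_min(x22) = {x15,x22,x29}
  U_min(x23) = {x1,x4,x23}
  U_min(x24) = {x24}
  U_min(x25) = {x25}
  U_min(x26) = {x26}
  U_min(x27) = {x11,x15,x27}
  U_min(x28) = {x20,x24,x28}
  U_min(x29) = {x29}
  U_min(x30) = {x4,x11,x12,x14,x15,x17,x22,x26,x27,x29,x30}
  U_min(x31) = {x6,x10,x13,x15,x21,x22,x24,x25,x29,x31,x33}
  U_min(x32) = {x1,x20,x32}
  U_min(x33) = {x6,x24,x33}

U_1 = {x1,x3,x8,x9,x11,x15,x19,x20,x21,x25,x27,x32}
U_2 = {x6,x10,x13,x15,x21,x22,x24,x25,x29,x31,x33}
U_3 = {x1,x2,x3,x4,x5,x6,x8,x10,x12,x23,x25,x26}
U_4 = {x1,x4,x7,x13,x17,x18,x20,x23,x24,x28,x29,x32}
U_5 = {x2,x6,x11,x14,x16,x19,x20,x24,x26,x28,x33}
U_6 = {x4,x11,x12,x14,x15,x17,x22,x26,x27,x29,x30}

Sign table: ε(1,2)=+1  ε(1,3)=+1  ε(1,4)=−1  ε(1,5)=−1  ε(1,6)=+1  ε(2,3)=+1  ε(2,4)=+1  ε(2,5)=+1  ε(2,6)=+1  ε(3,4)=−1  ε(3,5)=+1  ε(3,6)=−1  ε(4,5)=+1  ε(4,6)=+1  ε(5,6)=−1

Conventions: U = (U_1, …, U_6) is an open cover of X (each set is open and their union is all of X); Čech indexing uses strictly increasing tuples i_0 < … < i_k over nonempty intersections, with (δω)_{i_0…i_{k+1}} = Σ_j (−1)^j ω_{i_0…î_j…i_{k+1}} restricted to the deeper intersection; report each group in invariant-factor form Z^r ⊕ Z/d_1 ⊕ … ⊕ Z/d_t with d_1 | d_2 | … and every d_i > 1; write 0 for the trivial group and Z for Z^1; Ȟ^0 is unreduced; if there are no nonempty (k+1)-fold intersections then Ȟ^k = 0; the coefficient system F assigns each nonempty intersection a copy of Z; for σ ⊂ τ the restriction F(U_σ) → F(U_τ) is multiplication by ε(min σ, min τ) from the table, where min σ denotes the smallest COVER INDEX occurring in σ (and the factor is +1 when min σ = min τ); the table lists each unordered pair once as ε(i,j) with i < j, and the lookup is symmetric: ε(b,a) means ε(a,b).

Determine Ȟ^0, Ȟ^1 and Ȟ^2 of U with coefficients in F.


Ȟ^0 ≅ 0; Ȟ^1 ≅ Z/2; Ȟ^2 ≅ Z

cover nerve:
  U12={x15,x21,x25} U13={x1,x3,x8,x25} U14={x1,x20,x32} U15={x11,x19,x20} U16={x11,x15,x27} U23={x6,x10,x25} U24={x13,x24,x29} U25={x6,x24,x33} U26={x15,x22,x29} U34={x1,x4,x23} U35={x2,x6,x26} U36={x4,x12,x26} U45={x20,x24,x28} U46={x4,x17,x29} U56={x11,x14,x26}
  U123={x25} U126={x15} U134={x1} U145={x20} U156={x11} U235={x6} U245={x24} U246={x29} U346={x4} U356={x26}
C dims 6,15,10; δ0: rk 6, SNF 1^5·2; δ1: rk 9, SNF 1^9
Ȟ^0: (6−6)−0=0 ⇒ 0
Ȟ^1: (15−9)−6=0 plus torsion [2] ⇒ Z/2
Ȟ^2: (10−0)−9=1 ⇒ Z


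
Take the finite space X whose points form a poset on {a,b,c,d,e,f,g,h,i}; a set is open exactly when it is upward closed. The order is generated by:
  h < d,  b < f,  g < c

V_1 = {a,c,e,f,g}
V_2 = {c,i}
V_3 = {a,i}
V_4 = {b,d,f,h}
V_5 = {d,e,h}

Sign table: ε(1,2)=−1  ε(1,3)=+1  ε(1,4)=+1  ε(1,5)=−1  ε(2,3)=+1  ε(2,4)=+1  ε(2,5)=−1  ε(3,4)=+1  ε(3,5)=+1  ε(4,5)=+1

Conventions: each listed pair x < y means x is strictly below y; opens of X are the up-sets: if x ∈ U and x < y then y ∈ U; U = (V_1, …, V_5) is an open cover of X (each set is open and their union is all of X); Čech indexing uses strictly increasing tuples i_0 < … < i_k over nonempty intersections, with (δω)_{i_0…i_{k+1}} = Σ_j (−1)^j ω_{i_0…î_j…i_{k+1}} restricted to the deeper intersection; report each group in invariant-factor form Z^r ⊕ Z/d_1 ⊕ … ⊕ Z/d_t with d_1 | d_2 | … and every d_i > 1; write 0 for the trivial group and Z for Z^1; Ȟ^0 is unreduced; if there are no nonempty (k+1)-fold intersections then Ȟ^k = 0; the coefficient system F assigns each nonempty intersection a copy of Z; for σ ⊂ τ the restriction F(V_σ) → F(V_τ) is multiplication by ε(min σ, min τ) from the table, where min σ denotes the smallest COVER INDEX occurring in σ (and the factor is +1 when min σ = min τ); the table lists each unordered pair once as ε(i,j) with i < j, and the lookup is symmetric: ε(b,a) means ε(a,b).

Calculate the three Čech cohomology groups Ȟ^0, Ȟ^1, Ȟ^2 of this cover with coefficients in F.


Ȟ^0 = 0, Ȟ^1 = Z ⊕ Z/2 and Ȟ^2 = 0

nerve of the cover:
  V12={c} V13={a} V14={f} V15={e} V23={i} V45={d,h}
C dims 5,6; δ0: rk 5, SNF 1^4·2
Ȟ^0 = (5 − 5) − 0 = 0, so Ȟ^0 ≅ 0
Ȟ^1 = (6 − 0) − 5 = 1 plus torsion [2], so Ȟ^1 ≅ Z ⊕ Z/2
Ȟ^2 = (0 − 0) − 0 = 0, so Ȟ^2 ≅ 0


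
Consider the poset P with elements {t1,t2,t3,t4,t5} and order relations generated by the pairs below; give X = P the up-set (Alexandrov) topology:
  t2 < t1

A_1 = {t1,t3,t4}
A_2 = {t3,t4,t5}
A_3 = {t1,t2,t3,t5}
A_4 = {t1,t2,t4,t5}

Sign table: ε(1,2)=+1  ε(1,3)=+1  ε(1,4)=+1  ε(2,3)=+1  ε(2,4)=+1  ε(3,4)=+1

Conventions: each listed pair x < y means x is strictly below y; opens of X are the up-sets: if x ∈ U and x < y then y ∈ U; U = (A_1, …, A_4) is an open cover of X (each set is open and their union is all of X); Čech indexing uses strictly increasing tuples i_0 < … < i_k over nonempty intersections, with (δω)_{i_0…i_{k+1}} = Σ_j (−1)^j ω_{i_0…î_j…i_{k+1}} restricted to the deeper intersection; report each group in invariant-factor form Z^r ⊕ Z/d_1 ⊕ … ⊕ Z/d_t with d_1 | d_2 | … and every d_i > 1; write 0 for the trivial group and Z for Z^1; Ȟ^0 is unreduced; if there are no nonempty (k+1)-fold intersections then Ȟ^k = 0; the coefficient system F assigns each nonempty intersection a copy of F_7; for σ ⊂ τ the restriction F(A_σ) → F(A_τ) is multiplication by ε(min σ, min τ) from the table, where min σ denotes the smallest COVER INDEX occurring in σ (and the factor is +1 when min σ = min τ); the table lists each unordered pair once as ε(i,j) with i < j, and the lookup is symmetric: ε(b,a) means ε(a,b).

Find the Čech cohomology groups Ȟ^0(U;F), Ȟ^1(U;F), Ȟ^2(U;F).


Ȟ^0 = Z/7, Ȟ^1 = 0, Ȟ^2 = Z/7

nonempty overlaps:
  A12={t3,t4} A13={t1,t3} A14={t1,t4} A23={t3,t5} A24={t4,t5} A34={t1,t2,t5}
  A123={t3} A124={t4} A134={t1} A234={t5}
C dims 4,6,4; δ0: rk_F7 3; δ1: rk_F7 3
degree 0: 4−3−0 = 1 → Ȟ^0 ≅ Z/7
degree 1: 6−3−3 = 0 → Ȟ^1 ≅ 0
degree 2: 4−0−3 = 1 → Ȟ^2 ≅ Z/7


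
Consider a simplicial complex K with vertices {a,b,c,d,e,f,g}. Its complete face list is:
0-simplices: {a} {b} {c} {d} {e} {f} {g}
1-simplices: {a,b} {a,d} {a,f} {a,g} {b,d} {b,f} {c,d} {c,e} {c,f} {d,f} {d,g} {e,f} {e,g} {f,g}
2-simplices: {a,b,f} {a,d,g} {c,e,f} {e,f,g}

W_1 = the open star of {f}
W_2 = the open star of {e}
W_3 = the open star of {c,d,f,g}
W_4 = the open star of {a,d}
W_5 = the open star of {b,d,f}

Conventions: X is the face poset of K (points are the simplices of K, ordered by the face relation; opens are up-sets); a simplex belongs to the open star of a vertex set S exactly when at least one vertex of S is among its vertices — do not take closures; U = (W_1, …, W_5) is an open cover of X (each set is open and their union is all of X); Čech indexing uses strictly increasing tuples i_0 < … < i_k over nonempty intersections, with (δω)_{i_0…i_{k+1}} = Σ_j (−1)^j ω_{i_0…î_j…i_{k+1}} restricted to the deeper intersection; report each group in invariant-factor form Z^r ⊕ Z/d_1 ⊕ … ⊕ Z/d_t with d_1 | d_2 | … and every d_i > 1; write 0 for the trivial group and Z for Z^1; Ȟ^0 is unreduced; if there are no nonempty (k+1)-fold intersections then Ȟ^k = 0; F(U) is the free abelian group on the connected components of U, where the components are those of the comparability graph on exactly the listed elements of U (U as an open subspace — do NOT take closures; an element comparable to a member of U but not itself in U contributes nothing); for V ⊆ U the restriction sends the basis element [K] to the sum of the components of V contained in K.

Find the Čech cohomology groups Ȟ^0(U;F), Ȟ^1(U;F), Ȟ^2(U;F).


Ȟ^0 ≅ Z; Ȟ^1 ≅ Z; Ȟ^2 ≅ 0

nerve simplices:
  W1={{f},{a,f},{b,f},{c,f},{d,f},{e,f},{f,g},{a,b,f},{c,e,f},{e,f,g}} W2={{e},{c,e},{e,f},{e,g},{c,e,f},{e,f,g}} W3={{c},{d},{f},{g},{a,d},{a,f},{a,g},{b,d},{b,f},{c,d},{c,e},{c,f},{d,f},{d,g},{e,f},{e,g},{f,g},{a,b,f},{a,d,g},{c,e,f},{e,f,g}} W4={{a},{d},{a,b},{a,d},{a,f},{a,g},{b,d},{c,d},{d,f},{d,g},{a,b,f},{a,d,g}} W5={{b},{d},{f},{a,b},{a,d},{a,f},{b,d},{b,f},{c,d},{c,f},{d,f},{d,g},{e,f},{f,g},{a,b,f},{a,d,g},{c,e,f},{e,f,g}}
  W12={{e,f},{c,e,f},{e,f,g}} W13={{f},{a,f},{b,f},{c,f},{d,f},{e,f},{f,g},{a,b,f},{c,e,f},{e,f,g}} W14={{a,f},{d,f},{a,b,f}} W15={{f},{a,f},{b,f},{c,f},{d,f},{e,f},{f,g},{a,b,f},{c,e,f},{e,f,g}} W23={{c,e},{e,f},{e,g},{c,e,f},{e,f,g}} W25={{e,f},{c,e,f},{e,f,g}} W34={{d},{a,d},{a,f},{a,g},{b,d},{c,d},{d,f},{d,g},{a,b,f},{a,d,g}} W35={{d},{f},{a,d},{a,f},{b,d},{b,f},{c,d},{c,f},{d,f},{d,g},{e,f},{f,g},{a,b,f},{a,d,g},{c,e,f},{e,f,g}} W45={{d},{a,b},{a,d},{a,f},{b,d},{c,d},{d,f},{d,g},{a,b,f},{a,d,g}}
  W123={{e,f},{c,e,f},{e,f,g}} W125={{e,f},{c,e,f},{e,f,g}} W134={{a,f},{d,f},{a,b,f}} W135={{f},{a,f},{b,f},{c,f},{d,f},{e,f},{f,g},{a,b,f},{c,e,f},{e,f,g}} W145={{a,f},{d,f},{a,b,f}} W235={{e,f},{c,e,f},{e,f,g}} W345={{d},{a,d},{a,f},{b,d},{c,d},{d,f},{d,g},{a,b,f},{a,d,g}}
  W1235={{e,f},{c,e,f},{e,f,g}} W1345={{a,f},{d,f},{a,b,f}}
components per intersection:
  W1: {{f},{a,f},{b,f},{c,f},{d,f},{e,f},{f,g},{a,b,f},{c,e,f},{e,f,g}}
  W2: {{e},{c,e},{e,f},{e,g},{c,e,f},{e,f,g}}
  W3: {{c},{d},{f},{g},{a,d},{a,f},{a,g},{b,d},{b,f},{c,d},{c,e},{c,f},{d,f},{d,g},{e,f},{e,g},{f,g},{a,b,f},{a,d,g},{c,e,f},{e,f,g}}
  W4: {{a},{d},{a,b},{a,d},{a,f},{a,g},{b,d},{c,d},{d,f},{d,g},{a,b,f},{a,d,g}}
  W5: {{b},{d},{f},{a,b},{a,d},{a,f},{b,d},{b,f},{c,d},{c,f},{d,f},{d,g},{e,f},{f,g},{a,b,f},{a,d,g},{c,e,f},{e,f,g}}
  W12: {{e,f},{c,e,f},{e,f,g}}
  W13: {{f},{a,f},{b,f},{c,f},{d,f},{e,f},{f,g},{a,b,f},{c,e,f},{e,f,g}}
  W14: {{a,f},{a,b,f}} {{d,f}}
  W15: {{f},{a,f},{b,f},{c,f},{d,f},{e,f},{f,g},{a,b,f},{c,e,f},{e,f,g}}
  W23: {{c,e},{e,f},{e,g},{c,e,f},{e,f,g}}
  W25: {{e,f},{c,e,f},{e,f,g}}
  W34: {{d},{a,d},{a,g},{b,d},{c,d},{d,f},{d,g},{a,d,g}} {{a,f},{a,b,f}}
  W35: {{d},{f},{a,d},{a,f},{b,d},{b,f},{c,d},{c,f},{d,f},{d,g},{e,f},{f,g},{a,b,f},{a,d,g},{c,e,f},{e,f,g}}
  W45: {{d},{a,d},{b,d},{c,d},{d,f},{d,g},{a,d,g}} {{a,b},{a,f},{a,b,f}}
  W123: {{e,f},{c,e,f},{e,f,g}}
  W125: {{e,f},{c,e,f},{e,f,g}}
  W134: {{a,f},{a,b,f}} {{d,f}}
  W135: {{f},{a,f},{b,f},{c,f},{d,f},{e,f},{f,g},{a,b,f},{c,e,f},{e,f,g}}
  W145: {{a,f},{a,b,f}} {{d,f}}
  W235: {{e,f},{c,e,f},{e,f,g}}
  W345: {{d},{a,d},{b,d},{c,d},{d,f},{d,g},{a,d,g}} {{a,f},{a,b,f}}
  W1235: {{e,f},{c,e,f},{e,f,g}}
  W1345: {{a,f},{a,b,f}} {{d,f}}
C dims 5,12,10,3; δ0: rk 4, SNF 1^4; δ1: rk 7, SNF 1^7; δ2: rk 3, SNF 1^3
degree 0: 5−4−0 = 1 → Ȟ^0 ≅ Z
degree 1: 12−7−4 = 1 → Ȟ^1 ≅ Z
degree 2: 10−3−7 = 0 → Ȟ^2 ≅ 0


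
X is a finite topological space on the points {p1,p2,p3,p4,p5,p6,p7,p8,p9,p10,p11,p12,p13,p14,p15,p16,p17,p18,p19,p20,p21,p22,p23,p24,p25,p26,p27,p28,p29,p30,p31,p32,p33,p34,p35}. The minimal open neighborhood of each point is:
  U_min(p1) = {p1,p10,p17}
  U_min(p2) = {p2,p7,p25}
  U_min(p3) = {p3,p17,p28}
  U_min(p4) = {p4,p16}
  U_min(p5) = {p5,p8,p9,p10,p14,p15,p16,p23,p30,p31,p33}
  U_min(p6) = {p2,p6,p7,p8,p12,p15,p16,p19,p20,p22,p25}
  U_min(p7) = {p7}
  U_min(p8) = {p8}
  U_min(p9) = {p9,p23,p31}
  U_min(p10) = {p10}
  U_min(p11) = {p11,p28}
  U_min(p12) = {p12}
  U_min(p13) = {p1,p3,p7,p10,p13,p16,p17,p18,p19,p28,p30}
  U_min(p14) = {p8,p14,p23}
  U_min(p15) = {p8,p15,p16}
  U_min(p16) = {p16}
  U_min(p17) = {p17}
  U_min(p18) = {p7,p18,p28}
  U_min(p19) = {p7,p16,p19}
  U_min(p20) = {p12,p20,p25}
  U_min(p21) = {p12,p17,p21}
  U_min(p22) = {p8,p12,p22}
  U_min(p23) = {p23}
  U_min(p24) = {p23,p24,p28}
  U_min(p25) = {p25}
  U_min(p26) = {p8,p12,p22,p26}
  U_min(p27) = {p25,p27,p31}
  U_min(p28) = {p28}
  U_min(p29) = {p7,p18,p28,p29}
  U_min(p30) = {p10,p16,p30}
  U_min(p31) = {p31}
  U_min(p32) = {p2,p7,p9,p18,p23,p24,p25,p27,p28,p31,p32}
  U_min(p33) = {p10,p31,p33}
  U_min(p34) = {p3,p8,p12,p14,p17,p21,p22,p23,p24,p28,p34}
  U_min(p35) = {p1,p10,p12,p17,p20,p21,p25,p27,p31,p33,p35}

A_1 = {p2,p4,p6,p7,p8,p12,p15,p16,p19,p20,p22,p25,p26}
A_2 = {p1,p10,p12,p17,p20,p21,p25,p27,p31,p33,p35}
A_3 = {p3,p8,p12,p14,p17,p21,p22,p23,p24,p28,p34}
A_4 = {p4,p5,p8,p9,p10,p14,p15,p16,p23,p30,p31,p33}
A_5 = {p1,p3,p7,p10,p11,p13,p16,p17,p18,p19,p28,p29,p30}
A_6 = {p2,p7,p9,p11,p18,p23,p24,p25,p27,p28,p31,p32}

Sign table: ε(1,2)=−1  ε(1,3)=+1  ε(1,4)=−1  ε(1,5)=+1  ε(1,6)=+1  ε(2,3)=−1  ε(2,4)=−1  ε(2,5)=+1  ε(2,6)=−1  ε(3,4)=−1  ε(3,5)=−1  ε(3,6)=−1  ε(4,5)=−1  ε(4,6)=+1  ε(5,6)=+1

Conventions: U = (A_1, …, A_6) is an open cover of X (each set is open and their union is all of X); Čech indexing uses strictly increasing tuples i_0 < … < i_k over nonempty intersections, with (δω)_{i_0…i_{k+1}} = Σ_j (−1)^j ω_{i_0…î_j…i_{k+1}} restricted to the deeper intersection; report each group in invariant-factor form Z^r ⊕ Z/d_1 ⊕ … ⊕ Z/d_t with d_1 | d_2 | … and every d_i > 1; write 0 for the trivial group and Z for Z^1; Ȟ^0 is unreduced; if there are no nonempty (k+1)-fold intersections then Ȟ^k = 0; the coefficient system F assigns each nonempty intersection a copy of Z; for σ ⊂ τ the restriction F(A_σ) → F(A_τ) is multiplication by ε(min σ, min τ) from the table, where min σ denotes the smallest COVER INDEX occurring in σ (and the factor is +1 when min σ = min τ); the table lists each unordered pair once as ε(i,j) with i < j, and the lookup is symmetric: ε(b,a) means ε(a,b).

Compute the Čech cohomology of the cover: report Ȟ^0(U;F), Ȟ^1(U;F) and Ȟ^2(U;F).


nonempty overlaps:
  A12={p12,p20,p25} A13={p8,p12,p22} A14={p4,p8,p15,p16} A15={p7,p16,p19} A16={p2,p7,p25} A23={p12,p17,p21} A24={p10,p31,p33} A25={p1,p10,p17} A26={p25,p27,p31} A34={p8,p14,p23} A35={p3,p17,p28} A36={p23,p24,p28} A45={p10,p16,p30} A46={p9,p23,p31} A56={p7,p11,p18,p28}
  A123={p12} A126={p25} A134={p8} A145={p16} A156={p7} A235={p17} A245={p10} A246={p31} A346={p23} A356={p28}
C dims 6,15,10; δ0: rk 6, SNF 1^5·2; δ1: rk 9, SNF 1^9
degree 0: 6−6−0 = 0 → Ȟ^0 ≅ 0
degree 1: 15−9−6 = 0 plus torsion [2] → Ȟ^1 ≅ Z/2
degree 2: 10−0−9 = 1 → Ȟ^2 ≅ Z

Ȟ^0 = 0, Ȟ^1 = Z/2 and Ȟ^2 = Z


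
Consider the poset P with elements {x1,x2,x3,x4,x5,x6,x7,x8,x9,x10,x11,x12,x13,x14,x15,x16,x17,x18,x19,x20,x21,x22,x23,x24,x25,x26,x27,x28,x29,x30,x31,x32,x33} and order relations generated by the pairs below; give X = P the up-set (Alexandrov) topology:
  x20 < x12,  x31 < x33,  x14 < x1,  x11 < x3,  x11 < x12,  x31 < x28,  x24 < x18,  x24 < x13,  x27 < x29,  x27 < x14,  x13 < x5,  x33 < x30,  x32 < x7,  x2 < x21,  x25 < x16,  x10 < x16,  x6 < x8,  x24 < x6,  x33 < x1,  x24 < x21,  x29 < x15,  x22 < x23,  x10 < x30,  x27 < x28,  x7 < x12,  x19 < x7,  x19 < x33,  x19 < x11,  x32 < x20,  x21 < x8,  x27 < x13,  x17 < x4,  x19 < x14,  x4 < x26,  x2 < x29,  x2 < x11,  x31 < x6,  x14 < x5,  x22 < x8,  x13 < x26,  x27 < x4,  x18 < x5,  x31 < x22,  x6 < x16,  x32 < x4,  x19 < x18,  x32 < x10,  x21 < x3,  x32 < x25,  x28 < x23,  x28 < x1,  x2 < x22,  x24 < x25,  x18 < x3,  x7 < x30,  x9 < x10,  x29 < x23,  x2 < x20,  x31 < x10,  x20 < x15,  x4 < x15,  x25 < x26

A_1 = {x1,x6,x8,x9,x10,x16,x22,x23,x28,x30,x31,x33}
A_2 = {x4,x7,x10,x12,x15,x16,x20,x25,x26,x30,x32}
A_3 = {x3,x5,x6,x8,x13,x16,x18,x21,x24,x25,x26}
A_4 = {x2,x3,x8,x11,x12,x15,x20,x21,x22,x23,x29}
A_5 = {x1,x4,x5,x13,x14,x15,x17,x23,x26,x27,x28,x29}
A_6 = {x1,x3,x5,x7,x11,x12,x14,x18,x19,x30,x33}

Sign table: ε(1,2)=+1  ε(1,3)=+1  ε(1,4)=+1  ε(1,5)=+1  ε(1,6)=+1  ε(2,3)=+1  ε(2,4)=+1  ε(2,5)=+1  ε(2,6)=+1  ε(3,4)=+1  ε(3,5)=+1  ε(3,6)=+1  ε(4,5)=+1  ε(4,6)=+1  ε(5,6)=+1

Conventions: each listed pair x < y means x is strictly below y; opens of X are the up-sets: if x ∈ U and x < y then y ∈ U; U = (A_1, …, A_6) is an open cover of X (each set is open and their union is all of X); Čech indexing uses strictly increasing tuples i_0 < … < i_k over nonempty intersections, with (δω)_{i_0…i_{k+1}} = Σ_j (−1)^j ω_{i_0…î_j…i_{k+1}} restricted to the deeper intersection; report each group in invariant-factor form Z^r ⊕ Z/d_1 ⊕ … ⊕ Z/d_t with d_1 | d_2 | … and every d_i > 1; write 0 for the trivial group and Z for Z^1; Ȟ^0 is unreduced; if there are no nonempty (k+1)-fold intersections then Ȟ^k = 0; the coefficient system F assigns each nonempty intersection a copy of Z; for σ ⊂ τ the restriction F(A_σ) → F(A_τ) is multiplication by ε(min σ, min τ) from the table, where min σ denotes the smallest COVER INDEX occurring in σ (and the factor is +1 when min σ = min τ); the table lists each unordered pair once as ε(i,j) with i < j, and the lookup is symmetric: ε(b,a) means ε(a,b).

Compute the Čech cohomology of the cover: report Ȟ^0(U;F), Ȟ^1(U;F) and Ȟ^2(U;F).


cover nerve:
  A12={x10,x16,x30} A13={x6,x8,x16} A14={x8,x22,x23} A15={x1,x23,x28} A16={x1,x30,x33} A23={x16,x25,x26} A24={x12,x15,x20} A25={x4,x15,x26} A26={x7,x12,x30} A34={x3,x8,x21} A35={x5,x13,x26} A36={x3,x5,x18} A45={x15,x23,x29} A46={x3,x11,x12} A56={x1,x5,x14}
  A123={x16} A126={x30} A134={x8} A145={x23} A156={x1} A235={x26} A245={x15} A246={x12} A346={x3} A356={x5}
C dims 6,15,10; δ0: rk 5, SNF 1^5; δ1: rk 10, SNF 1^9·2
Ȟ^0: (6−5)−0=1 ⇒ Z
Ȟ^1: (15−10)−5=0 ⇒ 0
Ȟ^2: (10−0)−10=0 plus torsion [2] ⇒ Z/2

Ȟ^0(U;F) ≅ Z, Ȟ^1(U;F) ≅ 0, Ȟ^2(U;F) ≅ Z/2


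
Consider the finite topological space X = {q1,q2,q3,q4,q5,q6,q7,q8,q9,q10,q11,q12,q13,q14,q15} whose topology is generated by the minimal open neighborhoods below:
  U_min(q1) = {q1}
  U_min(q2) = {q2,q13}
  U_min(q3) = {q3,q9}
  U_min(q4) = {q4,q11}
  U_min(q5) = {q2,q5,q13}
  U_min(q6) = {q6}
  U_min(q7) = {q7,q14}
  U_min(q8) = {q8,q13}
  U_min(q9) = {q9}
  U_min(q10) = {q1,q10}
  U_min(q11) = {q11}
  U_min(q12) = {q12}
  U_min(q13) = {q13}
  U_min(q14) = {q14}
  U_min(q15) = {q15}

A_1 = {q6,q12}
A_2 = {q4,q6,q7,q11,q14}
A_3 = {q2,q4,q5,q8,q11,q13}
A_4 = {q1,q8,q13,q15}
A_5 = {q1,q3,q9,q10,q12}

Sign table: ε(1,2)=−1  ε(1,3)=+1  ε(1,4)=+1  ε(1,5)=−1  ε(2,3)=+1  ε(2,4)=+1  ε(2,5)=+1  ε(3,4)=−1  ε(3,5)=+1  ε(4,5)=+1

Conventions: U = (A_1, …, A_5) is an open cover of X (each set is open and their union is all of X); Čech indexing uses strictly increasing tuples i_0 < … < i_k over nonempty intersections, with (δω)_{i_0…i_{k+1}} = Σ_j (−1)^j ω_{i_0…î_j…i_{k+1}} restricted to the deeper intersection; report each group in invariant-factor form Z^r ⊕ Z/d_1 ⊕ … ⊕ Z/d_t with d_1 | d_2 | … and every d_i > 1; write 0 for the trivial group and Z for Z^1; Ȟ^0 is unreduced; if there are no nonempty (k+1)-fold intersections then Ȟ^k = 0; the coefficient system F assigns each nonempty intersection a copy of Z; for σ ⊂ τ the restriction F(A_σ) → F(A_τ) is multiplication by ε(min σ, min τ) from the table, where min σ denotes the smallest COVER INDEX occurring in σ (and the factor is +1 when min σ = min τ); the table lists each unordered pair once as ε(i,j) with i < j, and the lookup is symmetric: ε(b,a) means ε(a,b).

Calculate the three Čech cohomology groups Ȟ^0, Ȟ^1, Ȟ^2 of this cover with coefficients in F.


nerve simplices:
  A12={q6} A15={q12} A23={q4,q11} A34={q8,q13} A45={q1}
C dims 5,5; δ0: rk 5, SNF 1^4·2
degree 0: 5−5−0 = 0 → Ȟ^0 ≅ 0
degree 1: 5−0−5 = 0 plus torsion [2] → Ȟ^1 ≅ Z/2
degree 2: 0−0−0 = 0 → Ȟ^2 ≅ 0

Ȟ^0(U;F) ≅ 0,  Ȟ^1(U;F) ≅ Z/2,  Ȟ^2(U;F) ≅ 0


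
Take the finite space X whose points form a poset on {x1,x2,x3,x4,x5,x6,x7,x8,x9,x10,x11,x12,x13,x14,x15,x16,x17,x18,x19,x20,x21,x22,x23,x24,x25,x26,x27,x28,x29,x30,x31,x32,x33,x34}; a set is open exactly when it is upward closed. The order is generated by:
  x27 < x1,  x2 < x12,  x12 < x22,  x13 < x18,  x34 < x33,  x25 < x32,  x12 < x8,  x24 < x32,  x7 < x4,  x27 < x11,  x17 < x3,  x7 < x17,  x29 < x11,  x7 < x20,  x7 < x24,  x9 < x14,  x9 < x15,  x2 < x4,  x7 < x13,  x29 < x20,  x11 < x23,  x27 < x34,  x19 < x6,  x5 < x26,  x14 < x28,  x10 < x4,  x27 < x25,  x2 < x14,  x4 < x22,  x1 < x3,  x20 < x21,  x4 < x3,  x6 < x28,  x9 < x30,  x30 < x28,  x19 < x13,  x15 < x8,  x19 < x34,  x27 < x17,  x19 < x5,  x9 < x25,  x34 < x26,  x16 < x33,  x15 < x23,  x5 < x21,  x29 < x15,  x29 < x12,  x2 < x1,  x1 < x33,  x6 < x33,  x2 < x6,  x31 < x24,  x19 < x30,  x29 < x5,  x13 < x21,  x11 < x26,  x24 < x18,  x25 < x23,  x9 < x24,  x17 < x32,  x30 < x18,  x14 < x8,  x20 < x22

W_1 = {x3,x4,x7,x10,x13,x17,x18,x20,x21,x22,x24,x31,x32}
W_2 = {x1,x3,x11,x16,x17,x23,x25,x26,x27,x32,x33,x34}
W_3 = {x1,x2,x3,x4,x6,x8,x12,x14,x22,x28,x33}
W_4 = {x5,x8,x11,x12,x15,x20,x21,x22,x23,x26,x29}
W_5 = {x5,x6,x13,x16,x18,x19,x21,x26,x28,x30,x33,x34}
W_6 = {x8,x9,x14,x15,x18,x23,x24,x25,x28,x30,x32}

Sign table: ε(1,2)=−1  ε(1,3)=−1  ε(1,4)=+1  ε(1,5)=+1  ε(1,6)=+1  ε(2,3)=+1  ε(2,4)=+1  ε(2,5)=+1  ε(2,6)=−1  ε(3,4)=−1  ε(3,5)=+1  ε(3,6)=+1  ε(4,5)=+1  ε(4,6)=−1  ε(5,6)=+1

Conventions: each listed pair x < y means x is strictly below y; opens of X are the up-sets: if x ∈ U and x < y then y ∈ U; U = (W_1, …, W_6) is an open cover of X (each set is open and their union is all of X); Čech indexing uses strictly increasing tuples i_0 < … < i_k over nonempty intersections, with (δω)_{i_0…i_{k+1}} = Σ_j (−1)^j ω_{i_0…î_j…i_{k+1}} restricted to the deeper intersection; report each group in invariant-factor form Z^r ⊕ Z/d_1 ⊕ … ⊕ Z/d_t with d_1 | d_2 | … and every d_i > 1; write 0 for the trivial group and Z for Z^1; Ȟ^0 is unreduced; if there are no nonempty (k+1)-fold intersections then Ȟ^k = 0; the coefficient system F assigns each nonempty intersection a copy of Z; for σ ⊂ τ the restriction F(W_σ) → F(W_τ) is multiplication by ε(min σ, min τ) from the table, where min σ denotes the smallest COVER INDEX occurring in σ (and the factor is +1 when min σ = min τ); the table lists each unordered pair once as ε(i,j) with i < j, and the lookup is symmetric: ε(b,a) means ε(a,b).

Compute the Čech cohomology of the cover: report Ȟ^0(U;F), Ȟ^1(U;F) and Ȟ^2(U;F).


nerve simplices:
  W12={x3,x17,x32} W13={x3,x4,x22} W14={x20,x21,x22} W15={x13,x18,x21} W16={x18,x24,x32} W23={x1,x3,x33} W24={x11,x23,x26} W25={x16,x26,x33,x34} W26={x23,x25,x32} W34={x8,x12,x22} W35={x6,x28,x33} W36={x8,x14,x28} W45={x5,x21,x26} W46={x8,x15,x23} W56={x18,x28,x30}
  W123={x3} W126={x32} W134={x22} W145={x21} W156={x18} W235={x33} W245={x26} W246={x23} W346={x8} W356={x28}
C dims 6,15,10; δ0: rk 6, SNF 1^5·2; δ1: rk 9, SNF 1^9
degree 0: 6−6−0 = 0 → Ȟ^0 ≅ 0
degree 1: 15−9−6 = 0 plus torsion [2] → Ȟ^1 ≅ Z/2
degree 2: 10−0−9 = 1 → Ȟ^2 ≅ Z

Ȟ^0(U;F) ≅ 0, Ȟ^1(U;F) ≅ Z/2, Ȟ^2(U;F) ≅ Z


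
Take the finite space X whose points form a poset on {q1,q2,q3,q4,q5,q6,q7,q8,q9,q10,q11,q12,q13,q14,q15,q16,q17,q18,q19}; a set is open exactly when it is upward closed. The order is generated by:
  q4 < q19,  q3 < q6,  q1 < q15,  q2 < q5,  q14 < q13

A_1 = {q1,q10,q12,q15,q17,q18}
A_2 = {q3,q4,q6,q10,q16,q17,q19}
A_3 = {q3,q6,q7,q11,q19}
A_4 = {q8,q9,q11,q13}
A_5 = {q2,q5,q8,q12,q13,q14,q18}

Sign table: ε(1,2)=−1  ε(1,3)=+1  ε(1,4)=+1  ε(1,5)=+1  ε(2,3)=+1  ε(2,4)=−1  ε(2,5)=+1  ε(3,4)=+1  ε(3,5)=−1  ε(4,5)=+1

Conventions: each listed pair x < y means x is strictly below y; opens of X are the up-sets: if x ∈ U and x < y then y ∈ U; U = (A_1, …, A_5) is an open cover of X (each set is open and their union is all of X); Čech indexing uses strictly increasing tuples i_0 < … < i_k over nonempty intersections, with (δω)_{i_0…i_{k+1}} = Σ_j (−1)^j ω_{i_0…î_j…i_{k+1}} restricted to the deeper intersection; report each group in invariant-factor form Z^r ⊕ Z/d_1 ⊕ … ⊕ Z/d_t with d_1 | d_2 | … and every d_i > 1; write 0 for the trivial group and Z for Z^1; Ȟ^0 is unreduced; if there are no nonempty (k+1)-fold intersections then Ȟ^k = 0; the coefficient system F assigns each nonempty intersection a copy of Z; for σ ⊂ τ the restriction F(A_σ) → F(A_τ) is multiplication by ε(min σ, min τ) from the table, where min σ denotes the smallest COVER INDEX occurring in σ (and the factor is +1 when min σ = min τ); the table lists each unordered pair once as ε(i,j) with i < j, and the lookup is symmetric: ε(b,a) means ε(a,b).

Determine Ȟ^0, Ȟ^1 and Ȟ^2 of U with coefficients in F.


cover nerve:
  A12={q10,q17} A15={q12,q18} A23={q3,q6,q19} A34={q11} A45={q8,q13}
C dims 5,5; δ0: rk 5, SNF 1^4·2
Ȟ^0: (5−5)−0=0 ⇒ 0
Ȟ^1: (5−0)−5=0 plus torsion [2] ⇒ Z/2
Ȟ^2: (0−0)−0=0 ⇒ 0

Ȟ^0(U;F) ≅ 0, Ȟ^1(U;F) ≅ Z/2 and Ȟ^2(U;F) ≅ 0


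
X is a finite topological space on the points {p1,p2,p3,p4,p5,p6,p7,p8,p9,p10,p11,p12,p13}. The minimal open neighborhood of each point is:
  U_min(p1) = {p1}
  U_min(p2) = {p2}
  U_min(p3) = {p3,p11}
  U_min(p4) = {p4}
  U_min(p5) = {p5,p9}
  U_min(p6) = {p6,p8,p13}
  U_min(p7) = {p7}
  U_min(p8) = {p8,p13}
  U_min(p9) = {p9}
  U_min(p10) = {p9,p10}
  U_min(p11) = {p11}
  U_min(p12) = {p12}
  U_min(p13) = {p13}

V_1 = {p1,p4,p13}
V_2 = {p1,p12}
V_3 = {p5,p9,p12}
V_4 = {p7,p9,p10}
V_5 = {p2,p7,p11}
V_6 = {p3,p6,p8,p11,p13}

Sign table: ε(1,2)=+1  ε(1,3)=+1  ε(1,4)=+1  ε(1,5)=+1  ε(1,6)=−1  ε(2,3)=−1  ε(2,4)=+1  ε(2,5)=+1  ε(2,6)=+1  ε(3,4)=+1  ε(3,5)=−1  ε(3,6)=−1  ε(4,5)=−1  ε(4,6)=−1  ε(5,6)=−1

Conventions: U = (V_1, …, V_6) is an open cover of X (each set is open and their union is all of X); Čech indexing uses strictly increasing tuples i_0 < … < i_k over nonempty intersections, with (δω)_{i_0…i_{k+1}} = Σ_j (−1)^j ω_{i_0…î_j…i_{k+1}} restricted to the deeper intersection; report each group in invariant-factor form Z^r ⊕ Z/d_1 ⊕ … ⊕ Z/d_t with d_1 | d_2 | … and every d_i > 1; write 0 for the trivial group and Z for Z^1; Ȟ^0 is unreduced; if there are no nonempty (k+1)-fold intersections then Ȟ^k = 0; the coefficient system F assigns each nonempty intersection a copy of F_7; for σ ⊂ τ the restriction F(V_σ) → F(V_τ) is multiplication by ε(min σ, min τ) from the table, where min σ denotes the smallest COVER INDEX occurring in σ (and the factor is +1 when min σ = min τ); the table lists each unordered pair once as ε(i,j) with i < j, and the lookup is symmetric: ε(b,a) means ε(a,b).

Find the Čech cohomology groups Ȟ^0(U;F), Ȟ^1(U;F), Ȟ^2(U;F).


Ȟ^0 ≅ Z/7,  Ȟ^1 ≅ Z/7,  Ȟ^2 ≅ 0

cover nerve:
  V12={p1} V16={p13} V23={p12} V34={p9} V45={p7} V56={p11}
C dims 6,6; δ0: rk_F7 5
Ȟ^0: (6−5)−0=1 ⇒ Z/7
Ȟ^1: (6−0)−5=1 ⇒ Z/7
Ȟ^2: (0−0)−0=0 ⇒ 0
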